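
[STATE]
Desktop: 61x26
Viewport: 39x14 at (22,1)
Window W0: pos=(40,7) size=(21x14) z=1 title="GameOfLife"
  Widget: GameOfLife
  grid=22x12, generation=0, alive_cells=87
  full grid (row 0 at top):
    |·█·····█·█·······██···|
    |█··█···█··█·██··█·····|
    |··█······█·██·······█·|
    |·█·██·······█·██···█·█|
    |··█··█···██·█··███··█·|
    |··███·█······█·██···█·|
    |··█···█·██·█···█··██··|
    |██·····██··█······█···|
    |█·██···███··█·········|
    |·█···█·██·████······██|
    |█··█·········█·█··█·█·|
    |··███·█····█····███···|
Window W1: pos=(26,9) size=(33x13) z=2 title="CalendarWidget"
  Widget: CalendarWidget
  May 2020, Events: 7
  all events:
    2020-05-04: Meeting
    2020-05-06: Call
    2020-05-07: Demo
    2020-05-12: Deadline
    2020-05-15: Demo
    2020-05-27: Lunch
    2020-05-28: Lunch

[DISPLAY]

                                       
                                       
                                       
                                       
                                       
                                       
                  ┏━━━━━━━━━━━━━━━━━━━┓
                  ┃ GameOfLife        ┃
    ┏━━━━━━━━━━━━━━━━━━━━━━━━━━━━━━━┓─┨
    ┃ CalendarWidget                ┃ ┃
    ┠───────────────────────────────┨·┃
    ┃            May 2020           ┃·┃
    ┃Mo Tu We Th Fr Sa Su           ┃█┃
    ┃             1  2  3           ┃·┃


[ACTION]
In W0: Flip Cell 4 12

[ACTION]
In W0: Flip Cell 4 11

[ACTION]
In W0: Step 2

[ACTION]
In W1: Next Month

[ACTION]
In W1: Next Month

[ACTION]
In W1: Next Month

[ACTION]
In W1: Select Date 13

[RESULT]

                                       
                                       
                                       
                                       
                                       
                                       
                  ┏━━━━━━━━━━━━━━━━━━━┓
                  ┃ GameOfLife        ┃
    ┏━━━━━━━━━━━━━━━━━━━━━━━━━━━━━━━┓─┨
    ┃ CalendarWidget                ┃ ┃
    ┠───────────────────────────────┨·┃
    ┃          August 2020          ┃·┃
    ┃Mo Tu We Th Fr Sa Su           ┃█┃
    ┃                1  2           ┃·┃


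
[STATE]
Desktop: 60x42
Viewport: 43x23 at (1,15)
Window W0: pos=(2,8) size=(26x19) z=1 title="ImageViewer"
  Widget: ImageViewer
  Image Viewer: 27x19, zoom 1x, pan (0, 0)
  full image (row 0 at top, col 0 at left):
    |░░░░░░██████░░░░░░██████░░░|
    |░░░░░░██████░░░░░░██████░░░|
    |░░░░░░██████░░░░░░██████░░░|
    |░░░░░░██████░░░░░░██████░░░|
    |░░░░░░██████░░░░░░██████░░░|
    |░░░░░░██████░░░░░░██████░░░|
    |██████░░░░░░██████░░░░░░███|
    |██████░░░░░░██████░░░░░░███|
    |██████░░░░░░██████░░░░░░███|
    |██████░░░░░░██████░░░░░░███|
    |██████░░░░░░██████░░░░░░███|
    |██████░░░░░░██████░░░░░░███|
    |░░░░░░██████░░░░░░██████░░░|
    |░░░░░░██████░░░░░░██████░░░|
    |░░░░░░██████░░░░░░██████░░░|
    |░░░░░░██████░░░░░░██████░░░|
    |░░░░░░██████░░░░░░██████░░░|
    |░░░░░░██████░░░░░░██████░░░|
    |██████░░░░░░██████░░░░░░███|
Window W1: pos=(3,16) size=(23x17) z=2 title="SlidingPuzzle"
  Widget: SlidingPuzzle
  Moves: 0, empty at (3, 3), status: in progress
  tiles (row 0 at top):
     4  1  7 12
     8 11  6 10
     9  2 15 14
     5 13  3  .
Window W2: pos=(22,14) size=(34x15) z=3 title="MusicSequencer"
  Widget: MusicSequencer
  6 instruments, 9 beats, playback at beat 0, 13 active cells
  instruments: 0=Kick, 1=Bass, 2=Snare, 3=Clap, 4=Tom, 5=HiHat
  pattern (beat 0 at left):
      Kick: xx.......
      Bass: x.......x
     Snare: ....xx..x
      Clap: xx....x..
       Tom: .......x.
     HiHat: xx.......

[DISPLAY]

 ┃░░░░░░██████░░░░░░█┃ MusicSequencer      
 ┃┏━━━━━━━━━━━━━━━━━━┠─────────────────────
 ┃┃ SlidingPuzzle    ┃      ▼12345678      
 ┃┠──────────────────┃  Kick██·······      
 ┃┃┌────┬────┬────┬──┃  Bass█·······█      
 ┃┃│  4 │  1 │  7 │ 1┃ Snare····██··█      
 ┃┃├────┼────┼────┼──┃  Clap██····█··      
 ┃┃│  8 │ 11 │  6 │ 1┃   Tom·······█·      
 ┃┃├────┼────┼────┼──┃ HiHat██·······      
 ┃┃│  9 │  2 │ 15 │ 1┃                     
 ┃┃├────┼────┼────┼──┃                     
 ┗┃│  5 │ 13 │  3 │  ┃                     
  ┃└────┴────┴────┴──┃                     
  ┃Moves: 0          ┗━━━━━━━━━━━━━━━━━━━━━
  ┃                     ┃                  
  ┃                     ┃                  
  ┃                     ┃                  
  ┗━━━━━━━━━━━━━━━━━━━━━┛                  
                                           
                                           
                                           
                                           
                                           


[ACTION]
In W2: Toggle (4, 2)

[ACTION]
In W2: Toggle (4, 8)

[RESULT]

 ┃░░░░░░██████░░░░░░█┃ MusicSequencer      
 ┃┏━━━━━━━━━━━━━━━━━━┠─────────────────────
 ┃┃ SlidingPuzzle    ┃      ▼12345678      
 ┃┠──────────────────┃  Kick██·······      
 ┃┃┌────┬────┬────┬──┃  Bass█·······█      
 ┃┃│  4 │  1 │  7 │ 1┃ Snare····██··█      
 ┃┃├────┼────┼────┼──┃  Clap██····█··      
 ┃┃│  8 │ 11 │  6 │ 1┃   Tom··█····██      
 ┃┃├────┼────┼────┼──┃ HiHat██·······      
 ┃┃│  9 │  2 │ 15 │ 1┃                     
 ┃┃├────┼────┼────┼──┃                     
 ┗┃│  5 │ 13 │  3 │  ┃                     
  ┃└────┴────┴────┴──┃                     
  ┃Moves: 0          ┗━━━━━━━━━━━━━━━━━━━━━
  ┃                     ┃                  
  ┃                     ┃                  
  ┃                     ┃                  
  ┗━━━━━━━━━━━━━━━━━━━━━┛                  
                                           
                                           
                                           
                                           
                                           


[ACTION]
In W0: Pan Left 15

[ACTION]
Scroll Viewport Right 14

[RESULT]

░░░░░░█┃ MusicSequencer                 ┃  
━━━━━━━┠────────────────────────────────┨  
zle    ┃      ▼12345678                 ┃  
───────┃  Kick██·······                 ┃  
────┬──┃  Bass█·······█                 ┃  
  7 │ 1┃ Snare····██··█                 ┃  
────┼──┃  Clap██····█··                 ┃  
  6 │ 1┃   Tom··█····██                 ┃  
────┼──┃ HiHat██·······                 ┃  
 15 │ 1┃                                ┃  
────┼──┃                                ┃  
  3 │  ┃                                ┃  
────┴──┃                                ┃  
       ┗━━━━━━━━━━━━━━━━━━━━━━━━━━━━━━━━┛  
          ┃                                
          ┃                                
          ┃                                
━━━━━━━━━━┛                                
                                           
                                           
                                           
                                           
                                           


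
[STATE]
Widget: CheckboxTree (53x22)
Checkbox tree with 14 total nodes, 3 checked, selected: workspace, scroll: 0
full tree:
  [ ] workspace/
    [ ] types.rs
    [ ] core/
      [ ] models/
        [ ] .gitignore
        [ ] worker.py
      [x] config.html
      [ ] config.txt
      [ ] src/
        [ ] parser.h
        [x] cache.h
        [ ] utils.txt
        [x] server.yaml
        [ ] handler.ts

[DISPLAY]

>[-] workspace/                                      
   [ ] types.rs                                      
   [-] core/                                         
     [ ] models/                                     
       [ ] .gitignore                                
       [ ] worker.py                                 
     [x] config.html                                 
     [ ] config.txt                                  
     [-] src/                                        
       [ ] parser.h                                  
       [x] cache.h                                   
       [ ] utils.txt                                 
       [x] server.yaml                               
       [ ] handler.ts                                
                                                     
                                                     
                                                     
                                                     
                                                     
                                                     
                                                     
                                                     


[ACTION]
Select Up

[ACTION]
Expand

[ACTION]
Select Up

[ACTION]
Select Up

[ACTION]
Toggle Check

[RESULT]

>[x] workspace/                                      
   [x] types.rs                                      
   [x] core/                                         
     [x] models/                                     
       [x] .gitignore                                
       [x] worker.py                                 
     [x] config.html                                 
     [x] config.txt                                  
     [x] src/                                        
       [x] parser.h                                  
       [x] cache.h                                   
       [x] utils.txt                                 
       [x] server.yaml                               
       [x] handler.ts                                
                                                     
                                                     
                                                     
                                                     
                                                     
                                                     
                                                     
                                                     


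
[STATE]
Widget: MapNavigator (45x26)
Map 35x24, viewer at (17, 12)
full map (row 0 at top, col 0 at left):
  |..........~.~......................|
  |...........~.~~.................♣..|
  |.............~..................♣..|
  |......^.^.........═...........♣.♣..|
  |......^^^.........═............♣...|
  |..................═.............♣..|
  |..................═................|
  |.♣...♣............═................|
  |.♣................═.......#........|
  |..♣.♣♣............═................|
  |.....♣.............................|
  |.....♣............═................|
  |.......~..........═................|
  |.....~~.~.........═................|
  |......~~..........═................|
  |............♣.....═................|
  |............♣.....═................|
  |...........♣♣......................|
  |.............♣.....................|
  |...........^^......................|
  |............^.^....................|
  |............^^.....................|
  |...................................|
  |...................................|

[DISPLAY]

                                             
     ..........~.~......................     
     ...........~.~~.................♣..     
     .............~..................♣..     
     ......^.^.........═...........♣.♣..     
     ......^^^.........═............♣...     
     ..................═.............♣..     
     ..................═................     
     .♣...♣............═................     
     .♣................═.......#........     
     ..♣.♣♣............═................     
     .....♣.............................     
     .....♣............═................     
     .......~.........@═................     
     .....~~.~.........═................     
     ......~~..........═................     
     ............♣.....═................     
     ............♣.....═................     
     ...........♣♣......................     
     .............♣.....................     
     ...........^^......................     
     ............^.^....................     
     ............^^.....................     
     ...................................     
     ...................................     
                                             


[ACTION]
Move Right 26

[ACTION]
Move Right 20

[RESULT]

                                             
~......................                      
.~~.................♣..                      
.~..................♣..                      
......═...........♣.♣..                      
......═............♣...                      
......═.............♣..                      
......═................                      
......═................                      
......═.......#........                      
......═................                      
.......................                      
......═................                      
......═...............@                      
......═................                      
......═................                      
♣.....═................                      
♣.....═................                      
♣......................                      
.♣.....................                      
^......................                      
^.^....................                      
^^.....................                      
.......................                      
.......................                      
                                             


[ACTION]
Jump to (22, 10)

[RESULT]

                                             
                                             
                                             
..........~.~......................          
...........~.~~.................♣..          
.............~..................♣..          
......^.^.........═...........♣.♣..          
......^^^.........═............♣...          
..................═.............♣..          
..................═................          
.♣...♣............═................          
.♣................═.......#........          
..♣.♣♣............═................          
.....♣................@............          
.....♣............═................          
.......~..........═................          
.....~~.~.........═................          
......~~..........═................          
............♣.....═................          
............♣.....═................          
...........♣♣......................          
.............♣.....................          
...........^^......................          
............^.^....................          
............^^.....................          
...................................          


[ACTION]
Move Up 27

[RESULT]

                                             
                                             
                                             
                                             
                                             
                                             
                                             
                                             
                                             
                                             
                                             
                                             
                                             
..........~.~.........@............          
...........~.~~.................♣..          
.............~..................♣..          
......^.^.........═...........♣.♣..          
......^^^.........═............♣...          
..................═.............♣..          
..................═................          
.♣...♣............═................          
.♣................═.......#........          
..♣.♣♣............═................          
.....♣.............................          
.....♣............═................          
.......~..........═................          


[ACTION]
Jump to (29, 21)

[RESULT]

...........═.......#........                 
...........═................                 
............................                 
...........═................                 
~..........═................                 
.~.........═................                 
~..........═................                 
.....♣.....═................                 
.....♣.....═................                 
....♣♣......................                 
......♣.....................                 
....^^......................                 
.....^.^....................                 
.....^^...............@.....                 
............................                 
............................                 
                                             
                                             
                                             
                                             
                                             
                                             
                                             
                                             
                                             
                                             


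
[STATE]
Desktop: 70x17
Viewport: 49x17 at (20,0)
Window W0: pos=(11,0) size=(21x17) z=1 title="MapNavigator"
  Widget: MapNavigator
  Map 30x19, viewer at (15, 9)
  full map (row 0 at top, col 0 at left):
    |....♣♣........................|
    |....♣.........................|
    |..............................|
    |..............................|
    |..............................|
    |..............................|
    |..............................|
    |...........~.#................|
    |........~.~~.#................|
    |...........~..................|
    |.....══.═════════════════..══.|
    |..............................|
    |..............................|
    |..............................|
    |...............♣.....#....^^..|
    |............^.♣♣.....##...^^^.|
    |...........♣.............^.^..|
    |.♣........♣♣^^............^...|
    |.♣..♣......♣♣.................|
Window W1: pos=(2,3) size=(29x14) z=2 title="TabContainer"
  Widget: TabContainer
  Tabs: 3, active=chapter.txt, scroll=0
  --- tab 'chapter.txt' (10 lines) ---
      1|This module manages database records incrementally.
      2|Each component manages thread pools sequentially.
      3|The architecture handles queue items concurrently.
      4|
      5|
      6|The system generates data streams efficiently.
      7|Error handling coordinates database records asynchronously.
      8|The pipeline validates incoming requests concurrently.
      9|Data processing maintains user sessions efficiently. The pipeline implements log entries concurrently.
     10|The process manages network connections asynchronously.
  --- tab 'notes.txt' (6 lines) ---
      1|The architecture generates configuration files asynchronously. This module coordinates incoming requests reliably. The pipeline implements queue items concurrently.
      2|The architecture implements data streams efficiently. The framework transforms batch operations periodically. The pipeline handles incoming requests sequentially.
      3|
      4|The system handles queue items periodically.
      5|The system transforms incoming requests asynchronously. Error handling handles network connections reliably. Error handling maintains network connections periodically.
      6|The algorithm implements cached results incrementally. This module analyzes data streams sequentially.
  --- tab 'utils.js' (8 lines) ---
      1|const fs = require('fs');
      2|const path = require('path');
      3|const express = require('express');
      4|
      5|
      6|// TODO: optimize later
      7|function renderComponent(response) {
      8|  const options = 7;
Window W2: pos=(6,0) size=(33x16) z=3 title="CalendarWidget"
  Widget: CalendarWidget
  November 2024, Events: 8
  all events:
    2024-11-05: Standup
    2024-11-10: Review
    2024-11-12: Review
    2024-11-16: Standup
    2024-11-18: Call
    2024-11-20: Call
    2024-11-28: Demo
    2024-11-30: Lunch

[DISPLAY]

━━━━━━━━━━━━━━━━━━┓                              
et                ┃                              
──────────────────┨                              
mber 2024         ┃                              
r Sa Su           ┃                              
1  2  3           ┃                              
 8  9 10*         ┃                              
15 16* 17         ┃                              
 22 23 24         ┃                              
29 30*            ┃                              
                  ┃                              
                  ┃                              
                  ┃                              
                  ┃                              
                  ┃                              
━━━━━━━━━━━━━━━━━━┛                              
━━━━━━━━━━┛┛                                     


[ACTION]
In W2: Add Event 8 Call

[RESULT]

━━━━━━━━━━━━━━━━━━┓                              
et                ┃                              
──────────────────┨                              
mber 2024         ┃                              
r Sa Su           ┃                              
1  2  3           ┃                              
 8*  9 10*        ┃                              
15 16* 17         ┃                              
 22 23 24         ┃                              
29 30*            ┃                              
                  ┃                              
                  ┃                              
                  ┃                              
                  ┃                              
                  ┃                              
━━━━━━━━━━━━━━━━━━┛                              
━━━━━━━━━━┛┛                                     


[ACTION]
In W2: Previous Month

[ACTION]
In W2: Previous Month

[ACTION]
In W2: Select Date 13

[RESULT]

━━━━━━━━━━━━━━━━━━┓                              
et                ┃                              
──────────────────┨                              
ember 2024        ┃                              
r Sa Su           ┃                              
      1           ┃                              
6  7  8           ┃                              
13] 14 15         ┃                              
0 21 22           ┃                              
7 28 29           ┃                              
                  ┃                              
                  ┃                              
                  ┃                              
                  ┃                              
                  ┃                              
━━━━━━━━━━━━━━━━━━┛                              
━━━━━━━━━━┛┛                                     


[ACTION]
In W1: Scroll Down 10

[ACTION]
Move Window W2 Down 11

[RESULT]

━━━━━━━━━━━┓                                     
━━━━━━━━━━━━━━━━━━┓                              
et                ┃                              
──────────────────┨                              
ember 2024        ┃                              
r Sa Su           ┃                              
      1           ┃                              
6  7  8           ┃                              
13] 14 15         ┃                              
0 21 22           ┃                              
7 28 29           ┃                              
                  ┃                              
                  ┃                              
                  ┃                              
                  ┃                              
                  ┃                              
━━━━━━━━━━━━━━━━━━┛                              


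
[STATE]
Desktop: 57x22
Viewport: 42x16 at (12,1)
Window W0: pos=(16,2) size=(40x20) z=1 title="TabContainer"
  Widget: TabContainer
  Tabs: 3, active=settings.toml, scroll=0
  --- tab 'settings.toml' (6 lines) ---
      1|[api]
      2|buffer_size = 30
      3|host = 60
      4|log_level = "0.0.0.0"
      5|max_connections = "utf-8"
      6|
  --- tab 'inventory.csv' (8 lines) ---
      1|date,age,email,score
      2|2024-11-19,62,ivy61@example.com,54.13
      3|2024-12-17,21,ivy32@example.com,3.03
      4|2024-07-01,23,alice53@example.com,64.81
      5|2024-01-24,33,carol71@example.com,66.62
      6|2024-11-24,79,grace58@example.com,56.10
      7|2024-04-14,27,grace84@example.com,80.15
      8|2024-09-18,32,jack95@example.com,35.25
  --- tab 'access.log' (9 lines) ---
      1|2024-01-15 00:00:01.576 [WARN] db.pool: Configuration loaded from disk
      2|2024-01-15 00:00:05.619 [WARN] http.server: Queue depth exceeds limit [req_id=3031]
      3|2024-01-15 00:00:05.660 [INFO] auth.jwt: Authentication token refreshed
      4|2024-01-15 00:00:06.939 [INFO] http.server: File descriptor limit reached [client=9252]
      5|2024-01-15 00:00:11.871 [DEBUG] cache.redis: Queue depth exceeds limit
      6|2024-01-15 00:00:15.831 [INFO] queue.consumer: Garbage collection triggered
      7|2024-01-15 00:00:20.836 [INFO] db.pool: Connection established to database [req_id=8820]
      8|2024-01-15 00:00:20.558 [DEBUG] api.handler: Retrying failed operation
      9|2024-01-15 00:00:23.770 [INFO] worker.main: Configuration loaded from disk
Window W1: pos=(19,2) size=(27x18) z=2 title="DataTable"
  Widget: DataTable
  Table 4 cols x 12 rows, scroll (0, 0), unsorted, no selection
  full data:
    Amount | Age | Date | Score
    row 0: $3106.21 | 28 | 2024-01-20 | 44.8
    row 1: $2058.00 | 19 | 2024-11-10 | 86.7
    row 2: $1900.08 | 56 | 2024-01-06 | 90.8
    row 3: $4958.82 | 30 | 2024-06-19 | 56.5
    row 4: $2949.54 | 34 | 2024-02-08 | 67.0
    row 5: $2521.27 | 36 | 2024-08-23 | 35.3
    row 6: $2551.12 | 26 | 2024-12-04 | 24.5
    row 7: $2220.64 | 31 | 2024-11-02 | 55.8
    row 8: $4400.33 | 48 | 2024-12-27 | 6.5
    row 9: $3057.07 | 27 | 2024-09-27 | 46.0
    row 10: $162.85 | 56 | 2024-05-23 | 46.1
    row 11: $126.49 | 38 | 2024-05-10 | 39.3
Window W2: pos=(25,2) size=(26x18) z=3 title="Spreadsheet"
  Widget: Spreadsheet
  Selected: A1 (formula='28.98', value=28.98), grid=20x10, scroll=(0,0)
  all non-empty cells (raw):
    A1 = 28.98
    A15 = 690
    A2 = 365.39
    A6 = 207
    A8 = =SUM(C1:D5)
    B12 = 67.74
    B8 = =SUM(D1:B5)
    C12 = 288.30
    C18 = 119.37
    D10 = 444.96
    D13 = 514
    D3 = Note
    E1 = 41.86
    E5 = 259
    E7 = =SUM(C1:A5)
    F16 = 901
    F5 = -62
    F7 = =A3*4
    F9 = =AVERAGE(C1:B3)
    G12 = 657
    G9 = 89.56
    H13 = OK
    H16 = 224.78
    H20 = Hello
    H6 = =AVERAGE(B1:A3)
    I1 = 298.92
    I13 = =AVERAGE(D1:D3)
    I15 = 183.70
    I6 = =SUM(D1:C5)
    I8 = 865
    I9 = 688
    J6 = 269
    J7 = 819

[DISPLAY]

                                          
    ┏━━┏━━━━━┏━━━━━━━━━━━━━━━━━━━━━━━━┓━━━
    ┃ T┃ Data┃ Spreadsheet            ┃   
    ┠──┠─────┠────────────────────────┨───
    ┃[s┃Amoun┃A1: 28.98               ┃cce
    ┃──┃─────┃       A       B       C┃───
    ┃[a┃$3106┃------------------------┃   
    ┃bu┃$2058┃  1  [28.98]       0    ┃   
    ┃ho┃$1900┃  2   365.39       0    ┃   
    ┃lo┃$4958┃  3        0       0    ┃   
    ┃ma┃$2949┃  4        0       0    ┃   
    ┃  ┃$2521┃  5        0       0    ┃   
    ┃  ┃$2551┃  6      207       0    ┃   
    ┃  ┃$2220┃  7        0       0    ┃   
    ┃  ┃$4400┃  8        0       0    ┃   
    ┃  ┃$3057┃  9        0       0    ┃   


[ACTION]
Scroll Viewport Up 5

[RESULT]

                                          
                                          
    ┏━━┏━━━━━┏━━━━━━━━━━━━━━━━━━━━━━━━┓━━━
    ┃ T┃ Data┃ Spreadsheet            ┃   
    ┠──┠─────┠────────────────────────┨───
    ┃[s┃Amoun┃A1: 28.98               ┃cce
    ┃──┃─────┃       A       B       C┃───
    ┃[a┃$3106┃------------------------┃   
    ┃bu┃$2058┃  1  [28.98]       0    ┃   
    ┃ho┃$1900┃  2   365.39       0    ┃   
    ┃lo┃$4958┃  3        0       0    ┃   
    ┃ma┃$2949┃  4        0       0    ┃   
    ┃  ┃$2521┃  5        0       0    ┃   
    ┃  ┃$2551┃  6      207       0    ┃   
    ┃  ┃$2220┃  7        0       0    ┃   
    ┃  ┃$4400┃  8        0       0    ┃   


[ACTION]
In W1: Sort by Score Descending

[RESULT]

                                          
                                          
    ┏━━┏━━━━━┏━━━━━━━━━━━━━━━━━━━━━━━━┓━━━
    ┃ T┃ Data┃ Spreadsheet            ┃   
    ┠──┠─────┠────────────────────────┨───
    ┃[s┃Amoun┃A1: 28.98               ┃cce
    ┃──┃─────┃       A       B       C┃───
    ┃[a┃$1900┃------------------------┃   
    ┃bu┃$2058┃  1  [28.98]       0    ┃   
    ┃ho┃$2949┃  2   365.39       0    ┃   
    ┃lo┃$4958┃  3        0       0    ┃   
    ┃ma┃$2220┃  4        0       0    ┃   
    ┃  ┃$162.┃  5        0       0    ┃   
    ┃  ┃$3057┃  6      207       0    ┃   
    ┃  ┃$3106┃  7        0       0    ┃   
    ┃  ┃$126.┃  8        0       0    ┃   


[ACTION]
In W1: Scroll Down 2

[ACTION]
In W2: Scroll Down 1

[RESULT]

                                          
                                          
    ┏━━┏━━━━━┏━━━━━━━━━━━━━━━━━━━━━━━━┓━━━
    ┃ T┃ Data┃ Spreadsheet            ┃   
    ┠──┠─────┠────────────────────────┨───
    ┃[s┃Amoun┃A1: 28.98               ┃cce
    ┃──┃─────┃       A       B       C┃───
    ┃[a┃$1900┃------------------------┃   
    ┃bu┃$2058┃  2   365.39       0    ┃   
    ┃ho┃$2949┃  3        0       0    ┃   
    ┃lo┃$4958┃  4        0       0    ┃   
    ┃ma┃$2220┃  5        0       0    ┃   
    ┃  ┃$162.┃  6      207       0    ┃   
    ┃  ┃$3057┃  7        0       0    ┃   
    ┃  ┃$3106┃  8        0       0    ┃   
    ┃  ┃$126.┃  9        0       0    ┃   


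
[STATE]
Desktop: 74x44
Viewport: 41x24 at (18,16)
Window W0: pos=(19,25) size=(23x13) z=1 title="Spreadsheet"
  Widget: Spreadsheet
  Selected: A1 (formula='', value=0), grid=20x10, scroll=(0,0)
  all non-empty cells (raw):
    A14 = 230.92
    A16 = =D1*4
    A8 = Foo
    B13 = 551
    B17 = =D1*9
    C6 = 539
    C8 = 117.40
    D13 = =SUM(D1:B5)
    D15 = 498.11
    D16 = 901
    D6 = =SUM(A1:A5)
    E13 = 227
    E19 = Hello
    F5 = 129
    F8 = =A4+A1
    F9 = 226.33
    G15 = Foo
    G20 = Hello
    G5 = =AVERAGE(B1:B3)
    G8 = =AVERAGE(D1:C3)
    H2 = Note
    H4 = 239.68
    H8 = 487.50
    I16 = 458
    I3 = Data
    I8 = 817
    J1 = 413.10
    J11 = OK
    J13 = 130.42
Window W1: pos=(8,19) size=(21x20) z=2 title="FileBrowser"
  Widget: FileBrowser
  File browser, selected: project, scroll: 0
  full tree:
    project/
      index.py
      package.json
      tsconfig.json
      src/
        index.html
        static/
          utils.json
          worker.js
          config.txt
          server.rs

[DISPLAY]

                                         
                                         
                                         
━━━━━━━━━━┓                              
ser       ┃                              
──────────┨                              
ject/     ┃                              
.py       ┃                              
ge.json   ┃                              
fig.json  ┃━━━━━━━━━━━━┓                 
rc/       ┃eet         ┃                 
          ┃────────────┨                 
          ┃            ┃                 
          ┃      B     ┃                 
          ┃------------┃                 
          ┃[0]       0 ┃                 
          ┃  0       0 ┃                 
          ┃  0       0 ┃                 
          ┃  0       0 ┃                 
          ┃  0       0 ┃                 
          ┃  0       0 ┃                 
          ┃━━━━━━━━━━━━┛                 
━━━━━━━━━━┛                              
                                         


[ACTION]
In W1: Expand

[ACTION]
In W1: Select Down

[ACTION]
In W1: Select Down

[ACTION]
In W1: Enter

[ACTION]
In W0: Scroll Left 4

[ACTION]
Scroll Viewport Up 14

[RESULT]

                                         
                                         
                                         
                                         
                                         
                                         
                                         
                                         
                                         
                                         
                                         
                                         
                                         
                                         
                                         
                                         
                                         
━━━━━━━━━━┓                              
ser       ┃                              
──────────┨                              
ject/     ┃                              
.py       ┃                              
ge.json   ┃                              
fig.json  ┃━━━━━━━━━━━━┓                 


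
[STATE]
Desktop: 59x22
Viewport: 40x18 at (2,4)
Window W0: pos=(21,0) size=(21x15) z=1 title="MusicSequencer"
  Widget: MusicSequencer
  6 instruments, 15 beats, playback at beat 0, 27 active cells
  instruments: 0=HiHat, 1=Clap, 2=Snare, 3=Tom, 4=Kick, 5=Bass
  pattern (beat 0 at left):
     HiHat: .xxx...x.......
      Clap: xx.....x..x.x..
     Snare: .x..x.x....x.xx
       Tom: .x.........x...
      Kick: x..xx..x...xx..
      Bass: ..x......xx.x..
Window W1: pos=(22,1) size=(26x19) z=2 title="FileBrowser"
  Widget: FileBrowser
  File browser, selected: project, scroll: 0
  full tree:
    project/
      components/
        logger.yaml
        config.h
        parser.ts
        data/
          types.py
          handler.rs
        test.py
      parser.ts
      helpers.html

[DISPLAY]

                   ┃┃> [-] project/     
                   ┃┃    [+] components/
                   ┃┃    parser.ts      
                   ┃┃    helpers.html   
                   ┃┃                   
                   ┃┃                   
                   ┃┃                   
                   ┃┃                   
                   ┃┃                   
                   ┃┃                   
                   ┗┃                   
                    ┃                   
                    ┃                   
                    ┃                   
                    ┃                   
                    ┗━━━━━━━━━━━━━━━━━━━
                                        
                                        


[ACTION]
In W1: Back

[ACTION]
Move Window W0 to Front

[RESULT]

                   ┃ HiHat·███···█·····┃
                   ┃  Clap██·····█··█·█┃
                   ┃ Snare·█··█·█····█·┃
                   ┃   Tom·█·········█·┃
                   ┃  Kick█··██··█···██┃
                   ┃  Bass··█······██·█┃
                   ┃                   ┃
                   ┃                   ┃
                   ┃                   ┃
                   ┃                   ┃
                   ┗━━━━━━━━━━━━━━━━━━━┛
                    ┃                   
                    ┃                   
                    ┃                   
                    ┃                   
                    ┗━━━━━━━━━━━━━━━━━━━
                                        
                                        


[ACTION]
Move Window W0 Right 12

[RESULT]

                    ┃> [-] proj┃ HiHat·█
                    ┃    [+] co┃  Clap██
                    ┃    parser┃ Snare·█
                    ┃    helper┃   Tom·█
                    ┃          ┃  Kick█·
                    ┃          ┃  Bass··
                    ┃          ┃        
                    ┃          ┃        
                    ┃          ┃        
                    ┃          ┃        
                    ┃          ┗━━━━━━━━
                    ┃                   
                    ┃                   
                    ┃                   
                    ┃                   
                    ┗━━━━━━━━━━━━━━━━━━━
                                        
                                        
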